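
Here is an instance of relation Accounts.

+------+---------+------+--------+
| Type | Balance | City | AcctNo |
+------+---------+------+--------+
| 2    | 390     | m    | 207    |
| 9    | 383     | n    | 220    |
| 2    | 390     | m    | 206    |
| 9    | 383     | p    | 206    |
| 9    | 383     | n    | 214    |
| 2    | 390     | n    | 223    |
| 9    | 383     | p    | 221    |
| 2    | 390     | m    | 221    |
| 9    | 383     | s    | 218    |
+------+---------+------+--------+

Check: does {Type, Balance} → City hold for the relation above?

No

(Type=2, Balance=390): 4 rows → City takes values {m, n} — violation
(Type=9, Balance=383): 5 rows → City takes values {n, p, s} — violation
Two rows agree on {Type, Balance} but differ on City, so {Type, Balance} → City does not hold.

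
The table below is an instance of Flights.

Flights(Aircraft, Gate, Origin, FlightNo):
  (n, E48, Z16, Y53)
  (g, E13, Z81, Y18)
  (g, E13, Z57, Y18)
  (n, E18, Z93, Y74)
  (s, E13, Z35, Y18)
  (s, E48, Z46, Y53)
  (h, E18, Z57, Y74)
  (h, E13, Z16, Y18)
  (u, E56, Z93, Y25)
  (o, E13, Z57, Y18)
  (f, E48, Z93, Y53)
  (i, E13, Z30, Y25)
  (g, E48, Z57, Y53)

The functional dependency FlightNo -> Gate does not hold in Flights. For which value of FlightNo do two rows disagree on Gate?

Y25

FlightNo=Y53: 4 rows → Gate = E48, E48, E48, E48 ✓
FlightNo=Y18: 5 rows → Gate = E13, E13, E13, E13, E13 ✓
FlightNo=Y74: 2 rows → Gate = E18, E18 ✓
FlightNo=Y25: 2 rows → Gate takes values {E56, E13} — violation
The only FlightNo value with inconsistent Gate is FlightNo=Y25.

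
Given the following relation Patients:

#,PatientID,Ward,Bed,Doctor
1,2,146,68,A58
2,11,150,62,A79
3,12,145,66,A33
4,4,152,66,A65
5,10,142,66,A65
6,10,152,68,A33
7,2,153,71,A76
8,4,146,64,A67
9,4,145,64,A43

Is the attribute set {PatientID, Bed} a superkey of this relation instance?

Rows 8 and 9 have the same {PatientID, Bed} value (PatientID=4, Bed=64) but are distinct tuples, so {PatientID, Bed} does not determine every attribute — not a superkey.

No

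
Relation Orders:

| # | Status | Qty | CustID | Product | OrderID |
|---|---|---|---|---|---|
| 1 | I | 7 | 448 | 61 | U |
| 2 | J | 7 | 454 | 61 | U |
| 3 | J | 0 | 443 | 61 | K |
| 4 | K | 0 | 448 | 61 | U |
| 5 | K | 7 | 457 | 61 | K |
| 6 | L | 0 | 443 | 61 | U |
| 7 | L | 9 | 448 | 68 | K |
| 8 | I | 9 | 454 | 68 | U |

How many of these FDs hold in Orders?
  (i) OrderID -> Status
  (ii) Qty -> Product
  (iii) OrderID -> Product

(i) OrderID -> Status: OrderID=U: rows 1, 2, 4, 6, 8 → Status takes values {I, J, K, L} — violation; OrderID=K: rows 3, 5, 7 → Status takes values {J, K, L} — violation — fails.
(ii) Qty -> Product: every LHS value maps to a single RHS value — holds.
(iii) OrderID -> Product: OrderID=U: rows 1, 2, 4, 6, 8 → Product takes values {61, 68} — violation; OrderID=K: rows 3, 5, 7 → Product takes values {61, 68} — violation — fails.
1 of the 3 dependencies holds.

1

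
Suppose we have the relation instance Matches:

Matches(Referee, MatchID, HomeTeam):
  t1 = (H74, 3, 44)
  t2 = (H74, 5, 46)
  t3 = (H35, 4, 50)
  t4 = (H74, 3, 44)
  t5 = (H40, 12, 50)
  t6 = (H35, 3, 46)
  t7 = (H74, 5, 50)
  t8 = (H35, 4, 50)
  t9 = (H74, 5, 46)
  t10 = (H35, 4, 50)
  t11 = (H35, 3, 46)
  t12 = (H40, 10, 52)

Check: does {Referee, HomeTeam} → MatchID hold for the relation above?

(Referee=H74, HomeTeam=44): rows 1, 4 → MatchID = 3, 3 ✓
(Referee=H74, HomeTeam=46): rows 2, 9 → MatchID = 5, 5 ✓
(Referee=H35, HomeTeam=50): rows 3, 8, 10 → MatchID = 4, 4, 4 ✓
(Referee=H40, HomeTeam=50): row 5 → MatchID = 12 ✓
(Referee=H35, HomeTeam=46): rows 6, 11 → MatchID = 3, 3 ✓
(Referee=H74, HomeTeam=50): row 7 → MatchID = 5 ✓
(Referee=H40, HomeTeam=52): row 12 → MatchID = 10 ✓
Every {Referee, HomeTeam} value is associated with a single MatchID value, so {Referee, HomeTeam} → MatchID holds.

Yes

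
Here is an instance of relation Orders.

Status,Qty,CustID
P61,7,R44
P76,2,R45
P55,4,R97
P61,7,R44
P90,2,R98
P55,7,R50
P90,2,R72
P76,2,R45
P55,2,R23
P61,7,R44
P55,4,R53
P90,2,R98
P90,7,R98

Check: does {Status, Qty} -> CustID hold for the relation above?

(Status=P61, Qty=7): 3 rows → CustID = R44, R44, R44 ✓
(Status=P76, Qty=2): 2 rows → CustID = R45, R45 ✓
(Status=P55, Qty=4): 2 rows → CustID takes values {R97, R53} — violation
(Status=P90, Qty=2): 3 rows → CustID takes values {R98, R72} — violation
(Status=P55, Qty=7): 1 row → CustID = R50 ✓
(Status=P55, Qty=2): 1 row → CustID = R23 ✓
(Status=P90, Qty=7): 1 row → CustID = R98 ✓
Two rows agree on {Status, Qty} but differ on CustID, so {Status, Qty} -> CustID does not hold.

No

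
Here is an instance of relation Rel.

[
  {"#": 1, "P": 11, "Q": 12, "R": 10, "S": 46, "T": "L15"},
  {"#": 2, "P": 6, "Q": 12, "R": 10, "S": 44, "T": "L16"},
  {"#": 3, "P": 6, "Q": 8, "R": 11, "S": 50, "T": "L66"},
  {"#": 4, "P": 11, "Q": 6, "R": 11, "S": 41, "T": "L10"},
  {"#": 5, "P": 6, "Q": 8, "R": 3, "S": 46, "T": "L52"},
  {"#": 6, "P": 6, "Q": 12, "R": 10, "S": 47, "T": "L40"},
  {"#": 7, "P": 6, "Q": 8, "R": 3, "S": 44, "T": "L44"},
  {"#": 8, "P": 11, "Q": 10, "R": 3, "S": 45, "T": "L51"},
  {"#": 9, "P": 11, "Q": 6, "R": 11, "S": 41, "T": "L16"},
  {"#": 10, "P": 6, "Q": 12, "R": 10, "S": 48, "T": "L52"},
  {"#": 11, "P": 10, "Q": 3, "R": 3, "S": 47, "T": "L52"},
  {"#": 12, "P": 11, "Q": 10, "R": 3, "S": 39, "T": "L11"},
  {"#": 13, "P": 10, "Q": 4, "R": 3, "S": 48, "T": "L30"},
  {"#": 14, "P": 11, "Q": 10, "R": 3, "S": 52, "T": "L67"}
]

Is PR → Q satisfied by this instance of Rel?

(P=11, R=10): row 1 → Q = 12 ✓
(P=6, R=10): rows 2, 6, 10 → Q = 12, 12, 12 ✓
(P=6, R=11): row 3 → Q = 8 ✓
(P=11, R=11): rows 4, 9 → Q = 6, 6 ✓
(P=6, R=3): rows 5, 7 → Q = 8, 8 ✓
(P=11, R=3): rows 8, 12, 14 → Q = 10, 10, 10 ✓
(P=10, R=3): rows 11, 13 → Q takes values {3, 4} — violation
Two rows agree on PR but differ on Q, so PR → Q does not hold.

No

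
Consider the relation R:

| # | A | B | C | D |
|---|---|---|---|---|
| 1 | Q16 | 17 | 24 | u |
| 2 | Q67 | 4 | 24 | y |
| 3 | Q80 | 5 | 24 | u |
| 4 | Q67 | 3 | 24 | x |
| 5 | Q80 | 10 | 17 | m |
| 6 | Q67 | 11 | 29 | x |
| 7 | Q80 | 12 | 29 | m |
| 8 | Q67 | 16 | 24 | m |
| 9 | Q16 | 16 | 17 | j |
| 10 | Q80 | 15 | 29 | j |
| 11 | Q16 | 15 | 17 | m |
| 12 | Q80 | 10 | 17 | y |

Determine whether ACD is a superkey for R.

Yes

All 12 rows have distinct ACD values, so ACD → (all attributes) holds and ACD is a superkey.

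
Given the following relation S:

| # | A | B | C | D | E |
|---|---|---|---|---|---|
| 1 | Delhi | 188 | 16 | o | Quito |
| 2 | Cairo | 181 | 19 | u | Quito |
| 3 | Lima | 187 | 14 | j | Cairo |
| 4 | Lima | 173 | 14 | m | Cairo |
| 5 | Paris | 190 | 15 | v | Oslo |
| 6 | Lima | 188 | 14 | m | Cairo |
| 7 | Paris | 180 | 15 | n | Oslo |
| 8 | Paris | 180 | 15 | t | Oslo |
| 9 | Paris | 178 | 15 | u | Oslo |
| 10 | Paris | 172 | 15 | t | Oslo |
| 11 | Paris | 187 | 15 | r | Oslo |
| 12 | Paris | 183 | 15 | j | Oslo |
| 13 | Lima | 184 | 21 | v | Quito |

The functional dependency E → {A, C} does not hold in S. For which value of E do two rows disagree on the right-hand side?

E=Quito: rows 1, 2, 13 → {A,C} takes values {(Delhi, 16), (Cairo, 19), (Lima, 21)} — violation
E=Cairo: rows 3, 4, 6 → {A,C} = (Lima, 14), (Lima, 14), (Lima, 14) ✓
E=Oslo: rows 5, 7, 8, 9, 10, 11, 12 → {A,C} = (Paris, 15), (Paris, 15), (Paris, 15), (Paris, 15), (Paris, 15), (Paris, 15), (Paris, 15) ✓
The only E value with inconsistent RHS is E=Quito.

Quito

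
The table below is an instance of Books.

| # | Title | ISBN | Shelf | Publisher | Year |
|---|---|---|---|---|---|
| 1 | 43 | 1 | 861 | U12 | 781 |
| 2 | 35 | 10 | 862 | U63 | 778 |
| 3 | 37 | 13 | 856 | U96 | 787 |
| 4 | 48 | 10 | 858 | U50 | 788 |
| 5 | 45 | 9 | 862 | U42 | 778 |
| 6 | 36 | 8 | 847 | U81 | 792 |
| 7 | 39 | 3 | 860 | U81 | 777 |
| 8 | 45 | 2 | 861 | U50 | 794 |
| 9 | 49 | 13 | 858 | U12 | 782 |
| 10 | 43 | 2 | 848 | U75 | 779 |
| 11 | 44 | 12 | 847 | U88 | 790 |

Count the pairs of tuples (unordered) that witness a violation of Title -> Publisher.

2

Title=43: violating pairs (1,10) — 1 pair.
Title=45: violating pairs (5,8) — 1 pair.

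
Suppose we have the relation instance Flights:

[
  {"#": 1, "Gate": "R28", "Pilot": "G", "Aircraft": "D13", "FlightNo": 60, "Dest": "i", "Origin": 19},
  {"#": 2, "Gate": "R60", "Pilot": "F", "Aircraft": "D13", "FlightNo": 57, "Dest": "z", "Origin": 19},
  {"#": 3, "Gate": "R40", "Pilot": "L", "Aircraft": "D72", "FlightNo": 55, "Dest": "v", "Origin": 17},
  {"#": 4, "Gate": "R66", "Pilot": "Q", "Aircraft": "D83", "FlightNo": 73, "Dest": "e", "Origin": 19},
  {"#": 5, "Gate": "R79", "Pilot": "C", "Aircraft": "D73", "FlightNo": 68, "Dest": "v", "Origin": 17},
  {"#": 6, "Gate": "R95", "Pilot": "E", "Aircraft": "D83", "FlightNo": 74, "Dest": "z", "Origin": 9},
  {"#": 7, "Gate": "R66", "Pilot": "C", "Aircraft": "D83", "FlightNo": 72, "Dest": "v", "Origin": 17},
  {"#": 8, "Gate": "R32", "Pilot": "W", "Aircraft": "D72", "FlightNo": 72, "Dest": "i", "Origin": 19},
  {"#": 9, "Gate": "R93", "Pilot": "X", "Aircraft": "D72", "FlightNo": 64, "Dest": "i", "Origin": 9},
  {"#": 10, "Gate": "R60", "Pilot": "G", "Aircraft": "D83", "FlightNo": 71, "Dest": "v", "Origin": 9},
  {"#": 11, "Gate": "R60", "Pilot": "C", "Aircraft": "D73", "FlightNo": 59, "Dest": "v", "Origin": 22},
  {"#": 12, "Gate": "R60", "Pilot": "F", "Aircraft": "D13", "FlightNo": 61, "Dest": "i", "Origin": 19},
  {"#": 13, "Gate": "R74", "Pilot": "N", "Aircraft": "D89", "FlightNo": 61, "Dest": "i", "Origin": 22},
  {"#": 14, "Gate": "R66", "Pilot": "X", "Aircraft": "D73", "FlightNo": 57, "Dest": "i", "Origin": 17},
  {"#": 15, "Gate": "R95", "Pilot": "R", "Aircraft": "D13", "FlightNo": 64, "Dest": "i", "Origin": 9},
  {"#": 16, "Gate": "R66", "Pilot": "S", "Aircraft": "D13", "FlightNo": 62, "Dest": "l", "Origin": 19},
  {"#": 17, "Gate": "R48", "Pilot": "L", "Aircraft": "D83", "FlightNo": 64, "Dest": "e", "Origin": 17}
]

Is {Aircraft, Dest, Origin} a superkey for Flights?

Rows 1 and 12 have the same {Aircraft, Dest, Origin} value (Aircraft=D13, Dest=i, Origin=19) but are distinct tuples, so {Aircraft, Dest, Origin} does not determine every attribute — not a superkey.

No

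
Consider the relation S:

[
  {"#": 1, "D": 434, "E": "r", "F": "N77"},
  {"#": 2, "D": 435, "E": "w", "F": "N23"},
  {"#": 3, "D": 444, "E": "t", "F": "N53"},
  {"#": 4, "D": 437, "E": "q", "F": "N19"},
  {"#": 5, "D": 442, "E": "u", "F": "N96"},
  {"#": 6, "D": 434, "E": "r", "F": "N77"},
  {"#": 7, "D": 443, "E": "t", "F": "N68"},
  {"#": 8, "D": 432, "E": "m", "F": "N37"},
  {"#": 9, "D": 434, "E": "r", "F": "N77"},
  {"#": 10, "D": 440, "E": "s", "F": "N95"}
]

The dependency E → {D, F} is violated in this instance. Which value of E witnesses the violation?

E=r: rows 1, 6, 9 → {D,F} = (434, N77), (434, N77), (434, N77) ✓
E=w: row 2 → {D,F} = (435, N23) ✓
E=t: rows 3, 7 → {D,F} takes values {(444, N53), (443, N68)} — violation
E=q: row 4 → {D,F} = (437, N19) ✓
E=u: row 5 → {D,F} = (442, N96) ✓
E=m: row 8 → {D,F} = (432, N37) ✓
E=s: row 10 → {D,F} = (440, N95) ✓
The only E value with inconsistent RHS is E=t.

t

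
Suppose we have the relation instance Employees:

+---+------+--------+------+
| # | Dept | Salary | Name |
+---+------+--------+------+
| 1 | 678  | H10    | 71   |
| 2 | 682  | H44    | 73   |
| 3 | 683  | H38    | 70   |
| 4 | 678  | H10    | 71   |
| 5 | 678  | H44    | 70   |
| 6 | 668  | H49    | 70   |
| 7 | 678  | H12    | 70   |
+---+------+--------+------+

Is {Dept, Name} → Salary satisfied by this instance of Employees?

No

(Dept=678, Name=71): rows 1, 4 → Salary = H10, H10 ✓
(Dept=682, Name=73): row 2 → Salary = H44 ✓
(Dept=683, Name=70): row 3 → Salary = H38 ✓
(Dept=678, Name=70): rows 5, 7 → Salary takes values {H44, H12} — violation
(Dept=668, Name=70): row 6 → Salary = H49 ✓
Two rows agree on {Dept, Name} but differ on Salary, so {Dept, Name} → Salary does not hold.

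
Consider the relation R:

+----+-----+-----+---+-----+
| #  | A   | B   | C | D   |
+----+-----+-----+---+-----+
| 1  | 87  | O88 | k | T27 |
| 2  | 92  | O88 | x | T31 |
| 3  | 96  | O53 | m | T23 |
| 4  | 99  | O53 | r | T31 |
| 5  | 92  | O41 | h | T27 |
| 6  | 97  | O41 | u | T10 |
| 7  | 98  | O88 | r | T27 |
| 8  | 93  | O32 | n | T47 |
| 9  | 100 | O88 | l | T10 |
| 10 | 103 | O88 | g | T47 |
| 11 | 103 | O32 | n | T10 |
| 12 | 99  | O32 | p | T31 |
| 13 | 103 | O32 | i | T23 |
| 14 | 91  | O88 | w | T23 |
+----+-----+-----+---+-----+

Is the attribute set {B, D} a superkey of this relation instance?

Rows 1 and 7 have the same {B, D} value (B=O88, D=T27) but are distinct tuples, so {B, D} does not determine every attribute — not a superkey.

No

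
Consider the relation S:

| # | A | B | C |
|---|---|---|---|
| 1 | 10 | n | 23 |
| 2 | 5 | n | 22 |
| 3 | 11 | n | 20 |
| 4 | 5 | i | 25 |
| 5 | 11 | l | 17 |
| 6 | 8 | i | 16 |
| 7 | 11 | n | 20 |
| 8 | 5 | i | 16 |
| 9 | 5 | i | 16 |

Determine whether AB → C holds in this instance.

(A=10, B=n): row 1 → C = 23 ✓
(A=5, B=n): row 2 → C = 22 ✓
(A=11, B=n): rows 3, 7 → C = 20, 20 ✓
(A=5, B=i): rows 4, 8, 9 → C takes values {25, 16} — violation
(A=11, B=l): row 5 → C = 17 ✓
(A=8, B=i): row 6 → C = 16 ✓
Two rows agree on AB but differ on C, so AB → C does not hold.

No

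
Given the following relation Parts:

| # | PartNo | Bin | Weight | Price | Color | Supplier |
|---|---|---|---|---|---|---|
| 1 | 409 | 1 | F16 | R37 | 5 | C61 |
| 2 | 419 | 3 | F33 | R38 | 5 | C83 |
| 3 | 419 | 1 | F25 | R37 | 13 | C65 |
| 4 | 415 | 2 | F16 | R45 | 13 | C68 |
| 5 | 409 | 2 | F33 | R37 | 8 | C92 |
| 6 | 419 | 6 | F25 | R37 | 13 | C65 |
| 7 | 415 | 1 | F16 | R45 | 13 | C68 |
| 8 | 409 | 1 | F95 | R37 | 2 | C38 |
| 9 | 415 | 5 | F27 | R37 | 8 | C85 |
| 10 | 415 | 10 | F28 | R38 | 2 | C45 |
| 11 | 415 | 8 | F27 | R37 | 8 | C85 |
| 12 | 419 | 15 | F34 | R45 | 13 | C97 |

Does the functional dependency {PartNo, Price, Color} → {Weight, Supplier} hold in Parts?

(PartNo=409, Price=R37, Color=5): row 1 → {Weight,Supplier} = (F16, C61) ✓
(PartNo=419, Price=R38, Color=5): row 2 → {Weight,Supplier} = (F33, C83) ✓
(PartNo=419, Price=R37, Color=13): rows 3, 6 → {Weight,Supplier} = (F25, C65), (F25, C65) ✓
(PartNo=415, Price=R45, Color=13): rows 4, 7 → {Weight,Supplier} = (F16, C68), (F16, C68) ✓
(PartNo=409, Price=R37, Color=8): row 5 → {Weight,Supplier} = (F33, C92) ✓
(PartNo=409, Price=R37, Color=2): row 8 → {Weight,Supplier} = (F95, C38) ✓
(PartNo=415, Price=R37, Color=8): rows 9, 11 → {Weight,Supplier} = (F27, C85), (F27, C85) ✓
(PartNo=415, Price=R38, Color=2): row 10 → {Weight,Supplier} = (F28, C45) ✓
(PartNo=419, Price=R45, Color=13): row 12 → {Weight,Supplier} = (F34, C97) ✓
Every {PartNo, Price, Color} value is associated with a single {Weight, Supplier} value, so {PartNo, Price, Color} → {Weight, Supplier} holds.

Yes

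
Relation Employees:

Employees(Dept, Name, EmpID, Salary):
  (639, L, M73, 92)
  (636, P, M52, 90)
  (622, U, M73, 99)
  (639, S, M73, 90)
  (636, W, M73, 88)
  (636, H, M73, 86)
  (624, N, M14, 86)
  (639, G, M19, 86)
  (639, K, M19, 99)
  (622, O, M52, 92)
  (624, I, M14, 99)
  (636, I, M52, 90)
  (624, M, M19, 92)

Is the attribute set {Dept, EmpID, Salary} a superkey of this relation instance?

Two distinct rows share (Dept=636, EmpID=M52, Salary=90), so {Dept, EmpID, Salary} does not determine every attribute — not a superkey.

No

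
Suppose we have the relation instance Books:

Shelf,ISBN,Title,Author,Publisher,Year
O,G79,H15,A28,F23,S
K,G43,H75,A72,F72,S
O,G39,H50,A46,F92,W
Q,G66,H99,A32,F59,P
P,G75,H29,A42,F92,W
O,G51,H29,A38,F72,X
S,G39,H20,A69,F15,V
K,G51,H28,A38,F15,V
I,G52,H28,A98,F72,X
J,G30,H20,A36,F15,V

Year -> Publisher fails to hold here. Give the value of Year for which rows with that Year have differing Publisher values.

Year=S: 2 rows → Publisher takes values {F23, F72} — violation
Year=W: 2 rows → Publisher = F92, F92 ✓
Year=P: 1 row → Publisher = F59 ✓
Year=X: 2 rows → Publisher = F72, F72 ✓
Year=V: 3 rows → Publisher = F15, F15, F15 ✓
The only Year value with inconsistent Publisher is Year=S.

S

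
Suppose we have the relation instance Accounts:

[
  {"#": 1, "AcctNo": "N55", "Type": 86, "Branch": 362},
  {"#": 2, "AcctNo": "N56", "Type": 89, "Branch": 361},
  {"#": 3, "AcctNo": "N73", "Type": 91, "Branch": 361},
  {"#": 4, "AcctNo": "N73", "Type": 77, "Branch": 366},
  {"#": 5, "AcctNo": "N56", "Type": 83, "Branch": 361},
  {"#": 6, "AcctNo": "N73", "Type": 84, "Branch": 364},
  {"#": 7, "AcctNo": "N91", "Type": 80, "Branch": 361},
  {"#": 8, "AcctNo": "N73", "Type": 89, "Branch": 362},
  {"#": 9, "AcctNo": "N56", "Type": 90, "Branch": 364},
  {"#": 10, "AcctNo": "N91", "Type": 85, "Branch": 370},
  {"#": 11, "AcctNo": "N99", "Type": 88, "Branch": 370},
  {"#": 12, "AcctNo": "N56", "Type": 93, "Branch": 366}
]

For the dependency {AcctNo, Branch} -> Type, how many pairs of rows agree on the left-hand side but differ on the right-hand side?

(AcctNo=N56, Branch=361): violating pairs (2,5) — 1 pair.

1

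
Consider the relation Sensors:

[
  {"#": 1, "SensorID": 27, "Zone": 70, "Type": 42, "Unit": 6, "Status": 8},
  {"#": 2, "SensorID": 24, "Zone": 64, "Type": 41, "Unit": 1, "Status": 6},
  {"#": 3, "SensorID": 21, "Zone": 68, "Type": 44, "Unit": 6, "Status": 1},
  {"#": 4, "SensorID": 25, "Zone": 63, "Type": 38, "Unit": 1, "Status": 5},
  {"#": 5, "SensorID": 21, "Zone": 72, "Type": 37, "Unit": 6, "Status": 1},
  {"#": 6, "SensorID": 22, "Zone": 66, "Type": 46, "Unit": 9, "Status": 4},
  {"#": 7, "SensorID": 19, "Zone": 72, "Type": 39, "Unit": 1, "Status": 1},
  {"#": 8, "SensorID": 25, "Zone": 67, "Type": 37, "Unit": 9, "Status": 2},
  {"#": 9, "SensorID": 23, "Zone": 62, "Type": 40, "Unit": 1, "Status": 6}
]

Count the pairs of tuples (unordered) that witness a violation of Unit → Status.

8

Unit=6: violating pairs (1,3), (1,5) — 2 pairs.
Unit=1: violating pairs (2,4), (2,7), (4,7), (4,9), (7,9) — 5 pairs.
Unit=9: violating pairs (6,8) — 1 pair.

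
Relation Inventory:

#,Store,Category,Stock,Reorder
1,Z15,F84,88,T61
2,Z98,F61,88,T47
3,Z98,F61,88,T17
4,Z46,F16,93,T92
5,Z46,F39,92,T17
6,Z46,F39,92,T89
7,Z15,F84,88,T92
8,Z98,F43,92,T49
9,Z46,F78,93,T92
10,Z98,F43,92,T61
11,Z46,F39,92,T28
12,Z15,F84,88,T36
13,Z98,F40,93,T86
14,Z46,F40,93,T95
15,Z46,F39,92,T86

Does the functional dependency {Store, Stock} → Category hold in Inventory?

(Store=Z15, Stock=88): rows 1, 7, 12 → Category = F84, F84, F84 ✓
(Store=Z98, Stock=88): rows 2, 3 → Category = F61, F61 ✓
(Store=Z46, Stock=93): rows 4, 9, 14 → Category takes values {F16, F78, F40} — violation
(Store=Z46, Stock=92): rows 5, 6, 11, 15 → Category = F39, F39, F39, F39 ✓
(Store=Z98, Stock=92): rows 8, 10 → Category = F43, F43 ✓
(Store=Z98, Stock=93): row 13 → Category = F40 ✓
Two rows agree on {Store, Stock} but differ on Category, so {Store, Stock} → Category does not hold.

No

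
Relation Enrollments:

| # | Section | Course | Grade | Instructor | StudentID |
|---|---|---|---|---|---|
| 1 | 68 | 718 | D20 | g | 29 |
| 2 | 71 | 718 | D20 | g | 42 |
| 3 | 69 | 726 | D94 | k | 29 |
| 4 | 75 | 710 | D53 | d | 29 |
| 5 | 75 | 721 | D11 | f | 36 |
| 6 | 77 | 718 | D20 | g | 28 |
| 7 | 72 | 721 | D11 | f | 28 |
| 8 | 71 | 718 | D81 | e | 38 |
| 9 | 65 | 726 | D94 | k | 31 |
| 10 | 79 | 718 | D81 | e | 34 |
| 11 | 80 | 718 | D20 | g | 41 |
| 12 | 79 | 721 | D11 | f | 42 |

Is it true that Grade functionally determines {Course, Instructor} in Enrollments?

Grade=D20: rows 1, 2, 6, 11 → {Course,Instructor} = (718, g), (718, g), (718, g), (718, g) ✓
Grade=D94: rows 3, 9 → {Course,Instructor} = (726, k), (726, k) ✓
Grade=D53: row 4 → {Course,Instructor} = (710, d) ✓
Grade=D11: rows 5, 7, 12 → {Course,Instructor} = (721, f), (721, f), (721, f) ✓
Grade=D81: rows 8, 10 → {Course,Instructor} = (718, e), (718, e) ✓
Every Grade value is associated with a single {Course, Instructor} value, so Grade → {Course, Instructor} holds.

Yes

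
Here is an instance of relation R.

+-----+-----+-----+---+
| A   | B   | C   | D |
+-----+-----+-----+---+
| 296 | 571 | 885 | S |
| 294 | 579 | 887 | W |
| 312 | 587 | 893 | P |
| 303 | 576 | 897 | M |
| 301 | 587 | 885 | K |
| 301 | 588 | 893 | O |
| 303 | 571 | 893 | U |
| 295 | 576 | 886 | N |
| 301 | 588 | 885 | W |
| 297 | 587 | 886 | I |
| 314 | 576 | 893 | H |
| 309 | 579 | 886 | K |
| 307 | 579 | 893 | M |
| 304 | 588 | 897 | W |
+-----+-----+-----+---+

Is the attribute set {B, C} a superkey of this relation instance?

All 14 rows have distinct {B, C} values, so {B, C} → (all attributes) holds and {B, C} is a superkey.

Yes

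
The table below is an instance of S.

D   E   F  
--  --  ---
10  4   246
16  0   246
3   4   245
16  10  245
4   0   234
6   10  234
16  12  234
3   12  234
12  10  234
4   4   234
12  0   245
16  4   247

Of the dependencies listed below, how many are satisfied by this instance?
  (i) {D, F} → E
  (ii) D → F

0

(i) {D, F} → E: (D=4, F=234): 2 rows → E takes values {0, 4} — violation — fails.
(ii) D → F: D=16: 4 rows → F takes values {246, 245, 234, 247} — violation; D=3: 2 rows → F takes values {245, 234} — violation; D=12: 2 rows → F takes values {234, 245} — violation — fails.
None of the 2 dependencies hold.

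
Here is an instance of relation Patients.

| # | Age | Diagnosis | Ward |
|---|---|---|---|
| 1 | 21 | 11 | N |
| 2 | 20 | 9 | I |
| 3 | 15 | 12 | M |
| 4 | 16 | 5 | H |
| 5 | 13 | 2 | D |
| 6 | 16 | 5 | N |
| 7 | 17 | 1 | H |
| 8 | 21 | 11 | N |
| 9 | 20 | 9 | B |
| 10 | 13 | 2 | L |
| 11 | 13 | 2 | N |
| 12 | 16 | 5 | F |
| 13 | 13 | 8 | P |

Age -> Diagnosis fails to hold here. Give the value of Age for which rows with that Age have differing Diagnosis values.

13

Age=21: rows 1, 8 → Diagnosis = 11, 11 ✓
Age=20: rows 2, 9 → Diagnosis = 9, 9 ✓
Age=15: row 3 → Diagnosis = 12 ✓
Age=16: rows 4, 6, 12 → Diagnosis = 5, 5, 5 ✓
Age=13: rows 5, 10, 11, 13 → Diagnosis takes values {2, 8} — violation
Age=17: row 7 → Diagnosis = 1 ✓
The only Age value with inconsistent Diagnosis is Age=13.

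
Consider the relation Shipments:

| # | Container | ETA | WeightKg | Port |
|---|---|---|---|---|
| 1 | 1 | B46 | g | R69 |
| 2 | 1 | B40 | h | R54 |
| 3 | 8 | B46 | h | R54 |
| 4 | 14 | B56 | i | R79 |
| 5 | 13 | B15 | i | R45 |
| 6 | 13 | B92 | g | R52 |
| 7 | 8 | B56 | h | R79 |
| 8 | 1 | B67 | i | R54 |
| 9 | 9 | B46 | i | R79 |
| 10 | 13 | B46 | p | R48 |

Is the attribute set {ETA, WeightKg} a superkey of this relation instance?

All 10 rows have distinct {ETA, WeightKg} values, so {ETA, WeightKg} → (all attributes) holds and {ETA, WeightKg} is a superkey.

Yes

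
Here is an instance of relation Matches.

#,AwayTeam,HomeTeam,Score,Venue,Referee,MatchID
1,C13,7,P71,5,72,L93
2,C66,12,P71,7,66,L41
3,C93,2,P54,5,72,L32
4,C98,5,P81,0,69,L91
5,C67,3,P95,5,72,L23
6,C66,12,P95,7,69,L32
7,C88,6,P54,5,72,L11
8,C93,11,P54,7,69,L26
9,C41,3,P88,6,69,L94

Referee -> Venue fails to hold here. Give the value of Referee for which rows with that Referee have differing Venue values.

69

Referee=72: rows 1, 3, 5, 7 → Venue = 5, 5, 5, 5 ✓
Referee=66: row 2 → Venue = 7 ✓
Referee=69: rows 4, 6, 8, 9 → Venue takes values {0, 7, 6} — violation
The only Referee value with inconsistent Venue is Referee=69.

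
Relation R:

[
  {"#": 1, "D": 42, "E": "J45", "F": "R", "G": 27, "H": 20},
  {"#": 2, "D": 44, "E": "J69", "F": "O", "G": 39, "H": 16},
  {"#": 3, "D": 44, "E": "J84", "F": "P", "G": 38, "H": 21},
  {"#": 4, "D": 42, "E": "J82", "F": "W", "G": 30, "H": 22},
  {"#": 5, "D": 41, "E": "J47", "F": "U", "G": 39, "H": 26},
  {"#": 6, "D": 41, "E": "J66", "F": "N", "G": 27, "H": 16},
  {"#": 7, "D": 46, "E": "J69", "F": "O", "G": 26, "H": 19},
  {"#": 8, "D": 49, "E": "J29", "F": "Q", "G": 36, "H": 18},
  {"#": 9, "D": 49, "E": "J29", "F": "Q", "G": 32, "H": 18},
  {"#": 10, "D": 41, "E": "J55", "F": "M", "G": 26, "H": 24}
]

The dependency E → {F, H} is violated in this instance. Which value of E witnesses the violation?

E=J45: row 1 → {F,H} = (R, 20) ✓
E=J69: rows 2, 7 → {F,H} takes values {(O, 16), (O, 19)} — violation
E=J84: row 3 → {F,H} = (P, 21) ✓
E=J82: row 4 → {F,H} = (W, 22) ✓
E=J47: row 5 → {F,H} = (U, 26) ✓
E=J66: row 6 → {F,H} = (N, 16) ✓
E=J29: rows 8, 9 → {F,H} = (Q, 18), (Q, 18) ✓
E=J55: row 10 → {F,H} = (M, 24) ✓
The only E value with inconsistent RHS is E=J69.

J69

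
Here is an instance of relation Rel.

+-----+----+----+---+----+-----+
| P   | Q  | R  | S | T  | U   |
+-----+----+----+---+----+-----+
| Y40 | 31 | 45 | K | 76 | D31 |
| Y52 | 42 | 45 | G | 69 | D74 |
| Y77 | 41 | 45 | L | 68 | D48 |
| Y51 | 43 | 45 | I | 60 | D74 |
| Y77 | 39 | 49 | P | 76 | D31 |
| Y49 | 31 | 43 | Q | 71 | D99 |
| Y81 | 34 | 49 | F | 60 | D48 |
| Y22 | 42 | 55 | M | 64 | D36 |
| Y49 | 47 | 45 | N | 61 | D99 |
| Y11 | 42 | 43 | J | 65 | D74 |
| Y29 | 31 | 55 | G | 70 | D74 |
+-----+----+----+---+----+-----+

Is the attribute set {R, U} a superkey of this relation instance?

Two distinct rows share (R=45, U=D74), so {R, U} does not determine every attribute — not a superkey.

No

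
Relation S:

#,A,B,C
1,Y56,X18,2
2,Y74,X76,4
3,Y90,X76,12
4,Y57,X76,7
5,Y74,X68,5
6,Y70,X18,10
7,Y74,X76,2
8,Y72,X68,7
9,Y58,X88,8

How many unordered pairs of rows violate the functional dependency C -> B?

C=2: violating pairs (1,7) — 1 pair.
C=7: violating pairs (4,8) — 1 pair.

2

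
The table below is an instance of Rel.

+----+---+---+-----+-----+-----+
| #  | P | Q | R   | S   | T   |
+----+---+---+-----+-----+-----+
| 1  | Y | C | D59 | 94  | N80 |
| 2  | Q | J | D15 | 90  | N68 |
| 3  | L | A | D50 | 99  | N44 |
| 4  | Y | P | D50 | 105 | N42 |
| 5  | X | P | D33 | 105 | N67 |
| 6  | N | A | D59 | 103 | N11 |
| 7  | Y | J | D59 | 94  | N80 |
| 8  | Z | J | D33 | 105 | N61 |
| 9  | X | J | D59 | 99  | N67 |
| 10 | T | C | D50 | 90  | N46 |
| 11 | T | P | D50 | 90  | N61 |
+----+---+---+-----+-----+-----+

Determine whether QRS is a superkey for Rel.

All 11 rows have distinct QRS values, so QRS → (all attributes) holds and QRS is a superkey.

Yes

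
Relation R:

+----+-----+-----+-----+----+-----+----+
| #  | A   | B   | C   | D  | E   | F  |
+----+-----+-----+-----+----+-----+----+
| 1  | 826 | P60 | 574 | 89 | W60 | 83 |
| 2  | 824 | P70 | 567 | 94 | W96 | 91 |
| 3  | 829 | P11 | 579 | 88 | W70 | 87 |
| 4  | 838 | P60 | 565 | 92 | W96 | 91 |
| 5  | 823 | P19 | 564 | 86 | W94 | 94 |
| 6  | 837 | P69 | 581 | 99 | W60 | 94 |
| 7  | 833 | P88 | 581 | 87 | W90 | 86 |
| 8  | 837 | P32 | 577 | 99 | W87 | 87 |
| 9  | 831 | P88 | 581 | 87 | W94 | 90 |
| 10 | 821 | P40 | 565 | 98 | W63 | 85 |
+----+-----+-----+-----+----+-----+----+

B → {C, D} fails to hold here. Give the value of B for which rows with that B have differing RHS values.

B=P60: rows 1, 4 → {C,D} takes values {(574, 89), (565, 92)} — violation
B=P70: row 2 → {C,D} = (567, 94) ✓
B=P11: row 3 → {C,D} = (579, 88) ✓
B=P19: row 5 → {C,D} = (564, 86) ✓
B=P69: row 6 → {C,D} = (581, 99) ✓
B=P88: rows 7, 9 → {C,D} = (581, 87), (581, 87) ✓
B=P32: row 8 → {C,D} = (577, 99) ✓
B=P40: row 10 → {C,D} = (565, 98) ✓
The only B value with inconsistent RHS is B=P60.

P60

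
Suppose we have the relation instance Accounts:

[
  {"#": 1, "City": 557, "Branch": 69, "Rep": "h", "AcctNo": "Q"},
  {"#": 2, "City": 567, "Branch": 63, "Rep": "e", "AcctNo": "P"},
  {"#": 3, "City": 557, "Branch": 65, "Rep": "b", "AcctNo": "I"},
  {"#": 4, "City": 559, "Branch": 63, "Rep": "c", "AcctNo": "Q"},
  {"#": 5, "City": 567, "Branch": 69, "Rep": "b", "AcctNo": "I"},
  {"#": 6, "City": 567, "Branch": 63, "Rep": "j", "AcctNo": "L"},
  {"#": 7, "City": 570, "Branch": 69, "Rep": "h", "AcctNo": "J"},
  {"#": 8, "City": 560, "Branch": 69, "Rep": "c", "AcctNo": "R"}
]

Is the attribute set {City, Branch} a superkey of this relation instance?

No

Rows 2 and 6 have the same {City, Branch} value (City=567, Branch=63) but are distinct tuples, so {City, Branch} does not determine every attribute — not a superkey.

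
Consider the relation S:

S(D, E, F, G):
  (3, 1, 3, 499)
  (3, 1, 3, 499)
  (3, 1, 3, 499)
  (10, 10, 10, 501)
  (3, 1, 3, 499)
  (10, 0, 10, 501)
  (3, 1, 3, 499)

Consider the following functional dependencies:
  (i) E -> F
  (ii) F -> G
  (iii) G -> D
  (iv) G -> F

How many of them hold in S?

4

(i) E -> F: every LHS value maps to a single RHS value — holds.
(ii) F -> G: every LHS value maps to a single RHS value — holds.
(iii) G -> D: every LHS value maps to a single RHS value — holds.
(iv) G -> F: every LHS value maps to a single RHS value — holds.
4 of the 4 dependencies hold.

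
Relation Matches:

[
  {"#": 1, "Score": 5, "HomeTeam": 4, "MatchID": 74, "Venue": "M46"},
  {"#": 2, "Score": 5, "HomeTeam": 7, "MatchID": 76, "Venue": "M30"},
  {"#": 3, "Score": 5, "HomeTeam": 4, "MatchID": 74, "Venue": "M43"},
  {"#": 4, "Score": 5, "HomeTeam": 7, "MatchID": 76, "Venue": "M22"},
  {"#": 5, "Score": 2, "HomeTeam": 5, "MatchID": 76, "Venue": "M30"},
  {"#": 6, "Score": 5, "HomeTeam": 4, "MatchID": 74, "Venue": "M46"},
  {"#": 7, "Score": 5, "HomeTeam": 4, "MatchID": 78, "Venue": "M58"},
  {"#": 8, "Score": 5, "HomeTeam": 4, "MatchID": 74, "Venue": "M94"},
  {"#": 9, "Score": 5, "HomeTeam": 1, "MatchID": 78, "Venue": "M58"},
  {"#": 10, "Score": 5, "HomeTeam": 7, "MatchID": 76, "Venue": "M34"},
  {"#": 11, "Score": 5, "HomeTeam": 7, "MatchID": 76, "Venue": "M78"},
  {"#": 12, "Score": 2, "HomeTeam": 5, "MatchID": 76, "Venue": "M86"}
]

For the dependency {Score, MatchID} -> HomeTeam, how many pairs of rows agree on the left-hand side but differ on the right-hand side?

(Score=5, MatchID=74): all 4 rows agree on HomeTeam — 0 pairs.
(Score=5, MatchID=76): all 4 rows agree on HomeTeam — 0 pairs.
(Score=2, MatchID=76): all 2 rows agree on HomeTeam — 0 pairs.
(Score=5, MatchID=78): violating pairs (7,9) — 1 pair.

1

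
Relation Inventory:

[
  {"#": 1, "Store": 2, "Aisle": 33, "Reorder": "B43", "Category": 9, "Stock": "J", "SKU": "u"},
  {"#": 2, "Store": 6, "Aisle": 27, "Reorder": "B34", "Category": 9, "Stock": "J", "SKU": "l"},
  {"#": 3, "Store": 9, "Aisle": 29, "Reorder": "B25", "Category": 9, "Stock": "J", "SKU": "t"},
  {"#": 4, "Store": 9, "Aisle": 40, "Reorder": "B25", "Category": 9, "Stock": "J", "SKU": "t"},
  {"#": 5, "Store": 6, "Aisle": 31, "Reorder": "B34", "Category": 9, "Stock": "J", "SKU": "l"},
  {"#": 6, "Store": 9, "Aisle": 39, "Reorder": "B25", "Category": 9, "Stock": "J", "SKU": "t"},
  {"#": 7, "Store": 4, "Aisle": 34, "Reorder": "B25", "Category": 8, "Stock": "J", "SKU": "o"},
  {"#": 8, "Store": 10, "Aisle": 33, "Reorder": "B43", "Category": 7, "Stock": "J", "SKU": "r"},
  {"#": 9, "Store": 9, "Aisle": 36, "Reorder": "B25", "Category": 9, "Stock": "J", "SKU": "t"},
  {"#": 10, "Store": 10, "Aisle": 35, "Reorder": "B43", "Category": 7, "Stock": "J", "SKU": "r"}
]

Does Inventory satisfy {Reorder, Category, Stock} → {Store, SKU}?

(Reorder=B43, Category=9, Stock=J): row 1 → {Store,SKU} = (2, u) ✓
(Reorder=B34, Category=9, Stock=J): rows 2, 5 → {Store,SKU} = (6, l), (6, l) ✓
(Reorder=B25, Category=9, Stock=J): rows 3, 4, 6, 9 → {Store,SKU} = (9, t), (9, t), (9, t), (9, t) ✓
(Reorder=B25, Category=8, Stock=J): row 7 → {Store,SKU} = (4, o) ✓
(Reorder=B43, Category=7, Stock=J): rows 8, 10 → {Store,SKU} = (10, r), (10, r) ✓
Every {Reorder, Category, Stock} value is associated with a single {Store, SKU} value, so {Reorder, Category, Stock} → {Store, SKU} holds.

Yes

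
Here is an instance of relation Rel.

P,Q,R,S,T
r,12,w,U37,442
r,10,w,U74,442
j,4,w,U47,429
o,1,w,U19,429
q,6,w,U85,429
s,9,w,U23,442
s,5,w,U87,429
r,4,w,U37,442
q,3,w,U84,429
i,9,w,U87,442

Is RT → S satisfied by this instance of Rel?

No

(R=w, T=442): 5 rows → S takes values {U37, U74, U23, U87} — violation
(R=w, T=429): 5 rows → S takes values {U47, U19, U85, U87, U84} — violation
Two rows agree on RT but differ on S, so RT → S does not hold.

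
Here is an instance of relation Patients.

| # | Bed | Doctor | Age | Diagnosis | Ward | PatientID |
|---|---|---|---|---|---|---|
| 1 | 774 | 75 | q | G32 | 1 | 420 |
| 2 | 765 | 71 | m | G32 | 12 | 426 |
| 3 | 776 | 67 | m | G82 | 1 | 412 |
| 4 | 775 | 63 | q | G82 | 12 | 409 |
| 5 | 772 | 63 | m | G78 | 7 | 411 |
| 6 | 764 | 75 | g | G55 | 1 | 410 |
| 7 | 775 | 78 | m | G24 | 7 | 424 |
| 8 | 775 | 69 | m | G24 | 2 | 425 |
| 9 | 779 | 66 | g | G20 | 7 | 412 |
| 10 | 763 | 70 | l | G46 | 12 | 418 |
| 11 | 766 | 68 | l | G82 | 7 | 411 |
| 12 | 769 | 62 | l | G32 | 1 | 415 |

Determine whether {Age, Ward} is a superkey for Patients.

Rows 5 and 7 have the same {Age, Ward} value (Age=m, Ward=7) but are distinct tuples, so {Age, Ward} does not determine every attribute — not a superkey.

No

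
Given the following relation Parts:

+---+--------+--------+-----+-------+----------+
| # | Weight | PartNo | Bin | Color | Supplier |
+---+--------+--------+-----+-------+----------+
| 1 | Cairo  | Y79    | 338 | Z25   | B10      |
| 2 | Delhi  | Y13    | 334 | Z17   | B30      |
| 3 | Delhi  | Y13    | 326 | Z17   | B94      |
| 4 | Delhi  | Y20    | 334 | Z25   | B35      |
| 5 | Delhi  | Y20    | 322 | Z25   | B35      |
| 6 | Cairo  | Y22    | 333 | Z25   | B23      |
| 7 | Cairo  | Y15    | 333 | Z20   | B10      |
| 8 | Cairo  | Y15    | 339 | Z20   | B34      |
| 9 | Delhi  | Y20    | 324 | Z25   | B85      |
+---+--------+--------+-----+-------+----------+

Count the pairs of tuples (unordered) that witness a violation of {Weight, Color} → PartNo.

(Weight=Cairo, Color=Z25): violating pairs (1,6) — 1 pair.
(Weight=Delhi, Color=Z17): all 2 rows agree on PartNo — 0 pairs.
(Weight=Delhi, Color=Z25): all 3 rows agree on PartNo — 0 pairs.
(Weight=Cairo, Color=Z20): all 2 rows agree on PartNo — 0 pairs.

1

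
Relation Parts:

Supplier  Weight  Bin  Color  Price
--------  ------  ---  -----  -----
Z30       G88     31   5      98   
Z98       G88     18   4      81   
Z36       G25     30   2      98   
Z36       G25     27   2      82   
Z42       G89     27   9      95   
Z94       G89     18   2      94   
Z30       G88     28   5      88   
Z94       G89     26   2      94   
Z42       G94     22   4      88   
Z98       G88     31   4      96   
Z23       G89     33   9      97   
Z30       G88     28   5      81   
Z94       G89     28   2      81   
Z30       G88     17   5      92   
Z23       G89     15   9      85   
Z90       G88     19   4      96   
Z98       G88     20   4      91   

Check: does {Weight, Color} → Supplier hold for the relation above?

No

(Weight=G88, Color=5): 4 rows → Supplier = Z30, Z30, Z30, Z30 ✓
(Weight=G88, Color=4): 4 rows → Supplier takes values {Z98, Z90} — violation
(Weight=G25, Color=2): 2 rows → Supplier = Z36, Z36 ✓
(Weight=G89, Color=9): 3 rows → Supplier takes values {Z42, Z23} — violation
(Weight=G89, Color=2): 3 rows → Supplier = Z94, Z94, Z94 ✓
(Weight=G94, Color=4): 1 row → Supplier = Z42 ✓
Two rows agree on {Weight, Color} but differ on Supplier, so {Weight, Color} → Supplier does not hold.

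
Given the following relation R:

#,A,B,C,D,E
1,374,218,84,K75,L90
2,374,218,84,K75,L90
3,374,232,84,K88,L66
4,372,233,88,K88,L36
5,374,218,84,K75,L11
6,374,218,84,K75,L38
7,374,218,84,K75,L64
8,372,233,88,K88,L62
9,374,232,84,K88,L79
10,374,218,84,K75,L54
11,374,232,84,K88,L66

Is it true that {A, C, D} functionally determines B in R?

Yes

(A=374, C=84, D=K75): rows 1, 2, 5, 6, 7, 10 → B = 218, 218, 218, 218, 218, 218 ✓
(A=374, C=84, D=K88): rows 3, 9, 11 → B = 232, 232, 232 ✓
(A=372, C=88, D=K88): rows 4, 8 → B = 233, 233 ✓
Every {A, C, D} value is associated with a single B value, so {A, C, D} → B holds.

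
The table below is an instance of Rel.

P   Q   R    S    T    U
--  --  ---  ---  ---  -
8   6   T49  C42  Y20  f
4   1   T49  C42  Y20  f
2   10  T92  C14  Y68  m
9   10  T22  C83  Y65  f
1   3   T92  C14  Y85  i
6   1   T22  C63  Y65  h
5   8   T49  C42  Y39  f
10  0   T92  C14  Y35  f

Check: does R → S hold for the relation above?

R=T49: 3 rows → S = C42, C42, C42 ✓
R=T92: 3 rows → S = C14, C14, C14 ✓
R=T22: 2 rows → S takes values {C83, C63} — violation
Two rows agree on R but differ on S, so R → S does not hold.

No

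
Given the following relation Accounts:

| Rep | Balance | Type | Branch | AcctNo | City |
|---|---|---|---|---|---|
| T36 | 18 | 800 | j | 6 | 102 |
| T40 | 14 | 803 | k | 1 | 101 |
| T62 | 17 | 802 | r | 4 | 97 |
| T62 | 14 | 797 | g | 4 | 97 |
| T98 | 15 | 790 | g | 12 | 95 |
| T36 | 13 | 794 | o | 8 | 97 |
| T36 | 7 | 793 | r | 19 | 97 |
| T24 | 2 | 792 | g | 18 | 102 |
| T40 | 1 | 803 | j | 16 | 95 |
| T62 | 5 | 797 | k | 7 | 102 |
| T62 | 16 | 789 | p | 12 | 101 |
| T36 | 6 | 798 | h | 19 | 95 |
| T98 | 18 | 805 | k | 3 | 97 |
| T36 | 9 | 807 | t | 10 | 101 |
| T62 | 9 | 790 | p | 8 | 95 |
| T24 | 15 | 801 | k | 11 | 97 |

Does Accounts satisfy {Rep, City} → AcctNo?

(Rep=T36, City=102): 1 row → AcctNo = 6 ✓
(Rep=T40, City=101): 1 row → AcctNo = 1 ✓
(Rep=T62, City=97): 2 rows → AcctNo = 4, 4 ✓
(Rep=T98, City=95): 1 row → AcctNo = 12 ✓
(Rep=T36, City=97): 2 rows → AcctNo takes values {8, 19} — violation
(Rep=T24, City=102): 1 row → AcctNo = 18 ✓
(Rep=T40, City=95): 1 row → AcctNo = 16 ✓
(Rep=T62, City=102): 1 row → AcctNo = 7 ✓
(Rep=T62, City=101): 1 row → AcctNo = 12 ✓
(Rep=T36, City=95): 1 row → AcctNo = 19 ✓
(Rep=T98, City=97): 1 row → AcctNo = 3 ✓
(Rep=T36, City=101): 1 row → AcctNo = 10 ✓
(Rep=T62, City=95): 1 row → AcctNo = 8 ✓
(Rep=T24, City=97): 1 row → AcctNo = 11 ✓
Two rows agree on {Rep, City} but differ on AcctNo, so {Rep, City} → AcctNo does not hold.

No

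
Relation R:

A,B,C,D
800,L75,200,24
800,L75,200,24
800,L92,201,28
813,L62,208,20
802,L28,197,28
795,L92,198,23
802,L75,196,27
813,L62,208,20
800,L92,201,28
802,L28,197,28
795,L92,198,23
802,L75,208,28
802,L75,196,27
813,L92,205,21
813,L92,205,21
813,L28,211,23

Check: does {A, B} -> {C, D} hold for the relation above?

(A=800, B=L75): 2 rows → {C,D} = (200, 24), (200, 24) ✓
(A=800, B=L92): 2 rows → {C,D} = (201, 28), (201, 28) ✓
(A=813, B=L62): 2 rows → {C,D} = (208, 20), (208, 20) ✓
(A=802, B=L28): 2 rows → {C,D} = (197, 28), (197, 28) ✓
(A=795, B=L92): 2 rows → {C,D} = (198, 23), (198, 23) ✓
(A=802, B=L75): 3 rows → {C,D} takes values {(196, 27), (208, 28)} — violation
(A=813, B=L92): 2 rows → {C,D} = (205, 21), (205, 21) ✓
(A=813, B=L28): 1 row → {C,D} = (211, 23) ✓
Two rows agree on {A, B} but differ on {C, D}, so {A, B} -> {C, D} does not hold.

No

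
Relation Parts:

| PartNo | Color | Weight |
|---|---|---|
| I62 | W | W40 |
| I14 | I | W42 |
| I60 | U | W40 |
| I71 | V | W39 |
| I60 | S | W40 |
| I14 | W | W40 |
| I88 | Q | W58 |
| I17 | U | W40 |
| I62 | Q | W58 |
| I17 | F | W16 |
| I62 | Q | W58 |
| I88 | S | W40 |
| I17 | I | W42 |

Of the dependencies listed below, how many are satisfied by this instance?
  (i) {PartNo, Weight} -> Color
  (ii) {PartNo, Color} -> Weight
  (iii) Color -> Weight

2

(i) {PartNo, Weight} -> Color: (PartNo=I60, Weight=W40): 2 rows → Color takes values {U, S} — violation — fails.
(ii) {PartNo, Color} -> Weight: every LHS value maps to a single RHS value — holds.
(iii) Color -> Weight: every LHS value maps to a single RHS value — holds.
2 of the 3 dependencies hold.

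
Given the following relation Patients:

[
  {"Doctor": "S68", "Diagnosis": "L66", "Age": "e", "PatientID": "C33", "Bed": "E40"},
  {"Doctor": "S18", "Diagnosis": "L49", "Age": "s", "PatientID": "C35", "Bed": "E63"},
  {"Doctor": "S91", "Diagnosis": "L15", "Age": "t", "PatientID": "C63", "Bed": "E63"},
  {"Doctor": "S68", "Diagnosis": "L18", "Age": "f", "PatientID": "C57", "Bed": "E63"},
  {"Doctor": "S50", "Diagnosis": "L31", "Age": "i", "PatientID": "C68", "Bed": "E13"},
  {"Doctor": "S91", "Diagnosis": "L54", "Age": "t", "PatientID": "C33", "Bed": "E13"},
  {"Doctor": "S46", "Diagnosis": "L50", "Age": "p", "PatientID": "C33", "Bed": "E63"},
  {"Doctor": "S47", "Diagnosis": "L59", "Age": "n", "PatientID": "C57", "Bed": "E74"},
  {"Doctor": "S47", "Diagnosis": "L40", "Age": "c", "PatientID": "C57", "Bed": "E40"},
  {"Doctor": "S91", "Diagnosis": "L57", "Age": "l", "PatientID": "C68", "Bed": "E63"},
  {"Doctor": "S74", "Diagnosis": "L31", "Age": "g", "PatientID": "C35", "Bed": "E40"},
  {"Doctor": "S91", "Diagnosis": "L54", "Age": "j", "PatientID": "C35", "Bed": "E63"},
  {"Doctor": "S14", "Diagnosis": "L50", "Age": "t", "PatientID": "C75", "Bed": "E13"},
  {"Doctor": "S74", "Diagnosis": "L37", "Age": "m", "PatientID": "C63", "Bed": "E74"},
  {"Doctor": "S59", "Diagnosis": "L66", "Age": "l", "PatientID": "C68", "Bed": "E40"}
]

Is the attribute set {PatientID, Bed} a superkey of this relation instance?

Two distinct rows share (PatientID=C35, Bed=E63), so {PatientID, Bed} does not determine every attribute — not a superkey.

No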